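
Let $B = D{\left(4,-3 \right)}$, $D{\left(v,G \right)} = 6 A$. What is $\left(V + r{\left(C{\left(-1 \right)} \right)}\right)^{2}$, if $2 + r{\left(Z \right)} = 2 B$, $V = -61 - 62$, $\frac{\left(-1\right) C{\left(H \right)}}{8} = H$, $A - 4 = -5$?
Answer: $18769$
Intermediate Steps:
$A = -1$ ($A = 4 - 5 = -1$)
$C{\left(H \right)} = - 8 H$
$D{\left(v,G \right)} = -6$ ($D{\left(v,G \right)} = 6 \left(-1\right) = -6$)
$V = -123$
$B = -6$
$r{\left(Z \right)} = -14$ ($r{\left(Z \right)} = -2 + 2 \left(-6\right) = -2 - 12 = -14$)
$\left(V + r{\left(C{\left(-1 \right)} \right)}\right)^{2} = \left(-123 - 14\right)^{2} = \left(-137\right)^{2} = 18769$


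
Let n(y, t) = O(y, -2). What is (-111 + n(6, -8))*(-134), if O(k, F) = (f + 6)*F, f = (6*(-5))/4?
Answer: 14472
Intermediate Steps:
f = -15/2 (f = -30*¼ = -15/2 ≈ -7.5000)
O(k, F) = -3*F/2 (O(k, F) = (-15/2 + 6)*F = -3*F/2)
n(y, t) = 3 (n(y, t) = -3/2*(-2) = 3)
(-111 + n(6, -8))*(-134) = (-111 + 3)*(-134) = -108*(-134) = 14472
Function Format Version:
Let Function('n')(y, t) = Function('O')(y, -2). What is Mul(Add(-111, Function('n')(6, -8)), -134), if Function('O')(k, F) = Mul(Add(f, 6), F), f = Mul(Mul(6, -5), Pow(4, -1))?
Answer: 14472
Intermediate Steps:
f = Rational(-15, 2) (f = Mul(-30, Rational(1, 4)) = Rational(-15, 2) ≈ -7.5000)
Function('O')(k, F) = Mul(Rational(-3, 2), F) (Function('O')(k, F) = Mul(Add(Rational(-15, 2), 6), F) = Mul(Rational(-3, 2), F))
Function('n')(y, t) = 3 (Function('n')(y, t) = Mul(Rational(-3, 2), -2) = 3)
Mul(Add(-111, Function('n')(6, -8)), -134) = Mul(Add(-111, 3), -134) = Mul(-108, -134) = 14472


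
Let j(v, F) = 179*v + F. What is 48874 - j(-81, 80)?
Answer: 63293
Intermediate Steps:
j(v, F) = F + 179*v
48874 - j(-81, 80) = 48874 - (80 + 179*(-81)) = 48874 - (80 - 14499) = 48874 - 1*(-14419) = 48874 + 14419 = 63293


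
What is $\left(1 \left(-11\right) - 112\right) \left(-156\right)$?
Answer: $19188$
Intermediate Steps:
$\left(1 \left(-11\right) - 112\right) \left(-156\right) = \left(-11 - 112\right) \left(-156\right) = \left(-123\right) \left(-156\right) = 19188$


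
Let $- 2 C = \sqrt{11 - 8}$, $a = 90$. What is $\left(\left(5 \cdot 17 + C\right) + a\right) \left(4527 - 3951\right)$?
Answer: $100800 - 288 \sqrt{3} \approx 1.003 \cdot 10^{5}$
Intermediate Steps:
$C = - \frac{\sqrt{3}}{2}$ ($C = - \frac{\sqrt{11 - 8}}{2} = - \frac{\sqrt{3}}{2} \approx -0.86602$)
$\left(\left(5 \cdot 17 + C\right) + a\right) \left(4527 - 3951\right) = \left(\left(5 \cdot 17 - \frac{\sqrt{3}}{2}\right) + 90\right) \left(4527 - 3951\right) = \left(\left(85 - \frac{\sqrt{3}}{2}\right) + 90\right) 576 = \left(175 - \frac{\sqrt{3}}{2}\right) 576 = 100800 - 288 \sqrt{3}$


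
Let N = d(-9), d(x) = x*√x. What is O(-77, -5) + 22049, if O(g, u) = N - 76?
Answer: 21973 - 27*I ≈ 21973.0 - 27.0*I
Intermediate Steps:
d(x) = x^(3/2)
N = -27*I (N = (-9)^(3/2) = -27*I ≈ -27.0*I)
O(g, u) = -76 - 27*I (O(g, u) = -27*I - 76 = -76 - 27*I)
O(-77, -5) + 22049 = (-76 - 27*I) + 22049 = 21973 - 27*I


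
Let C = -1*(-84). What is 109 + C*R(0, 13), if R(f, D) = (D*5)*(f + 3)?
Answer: 16489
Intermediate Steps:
C = 84
R(f, D) = 5*D*(3 + f) (R(f, D) = (5*D)*(3 + f) = 5*D*(3 + f))
109 + C*R(0, 13) = 109 + 84*(5*13*(3 + 0)) = 109 + 84*(5*13*3) = 109 + 84*195 = 109 + 16380 = 16489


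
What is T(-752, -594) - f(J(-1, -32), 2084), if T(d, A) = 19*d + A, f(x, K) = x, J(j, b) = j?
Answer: -14881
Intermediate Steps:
T(d, A) = A + 19*d
T(-752, -594) - f(J(-1, -32), 2084) = (-594 + 19*(-752)) - 1*(-1) = (-594 - 14288) + 1 = -14882 + 1 = -14881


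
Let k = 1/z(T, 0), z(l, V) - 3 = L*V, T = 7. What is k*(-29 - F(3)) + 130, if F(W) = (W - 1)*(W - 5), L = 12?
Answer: 365/3 ≈ 121.67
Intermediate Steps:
F(W) = (-1 + W)*(-5 + W)
z(l, V) = 3 + 12*V
k = ⅓ (k = 1/(3 + 12*0) = 1/(3 + 0) = 1/3 = ⅓ ≈ 0.33333)
k*(-29 - F(3)) + 130 = (-29 - (5 + 3² - 6*3))/3 + 130 = (-29 - (5 + 9 - 18))/3 + 130 = (-29 - 1*(-4))/3 + 130 = (-29 + 4)/3 + 130 = (⅓)*(-25) + 130 = -25/3 + 130 = 365/3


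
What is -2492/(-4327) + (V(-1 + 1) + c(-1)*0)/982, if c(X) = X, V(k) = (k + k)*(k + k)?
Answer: 2492/4327 ≈ 0.57592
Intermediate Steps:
V(k) = 4*k² (V(k) = (2*k)*(2*k) = 4*k²)
-2492/(-4327) + (V(-1 + 1) + c(-1)*0)/982 = -2492/(-4327) + (4*(-1 + 1)² - 1*0)/982 = -2492*(-1/4327) + (4*0² + 0)*(1/982) = 2492/4327 + (4*0 + 0)*(1/982) = 2492/4327 + (0 + 0)*(1/982) = 2492/4327 + 0*(1/982) = 2492/4327 + 0 = 2492/4327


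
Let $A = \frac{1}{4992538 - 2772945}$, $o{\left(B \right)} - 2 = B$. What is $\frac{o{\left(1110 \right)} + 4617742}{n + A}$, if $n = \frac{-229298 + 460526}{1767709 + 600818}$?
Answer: $\frac{8094027324854226798}{171078139577} \approx 4.7312 \cdot 10^{7}$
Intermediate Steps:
$n = \frac{77076}{789509}$ ($n = \frac{231228}{2368527} = 231228 \cdot \frac{1}{2368527} = \frac{77076}{789509} \approx 0.097625$)
$o{\left(B \right)} = 2 + B$
$A = \frac{1}{2219593} \approx 4.5053 \cdot 10^{-7}$
$\frac{o{\left(1110 \right)} + 4617742}{n + A} = \frac{\left(2 + 1110\right) + 4617742}{\frac{77076}{789509} + \frac{1}{2219593}} = \frac{1112 + 4617742}{\frac{171078139577}{1752388649837}} = 4618854 \cdot \frac{1752388649837}{171078139577} = \frac{8094027324854226798}{171078139577}$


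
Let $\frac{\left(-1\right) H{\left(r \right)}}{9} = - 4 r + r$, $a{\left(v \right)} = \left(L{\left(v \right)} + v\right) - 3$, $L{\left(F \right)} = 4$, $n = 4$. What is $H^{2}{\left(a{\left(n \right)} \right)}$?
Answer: $18225$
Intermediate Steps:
$a{\left(v \right)} = 1 + v$ ($a{\left(v \right)} = \left(4 + v\right) - 3 = 1 + v$)
$H{\left(r \right)} = 27 r$ ($H{\left(r \right)} = - 9 \left(- 4 r + r\right) = - 9 \left(- 3 r\right) = 27 r$)
$H^{2}{\left(a{\left(n \right)} \right)} = \left(27 \left(1 + 4\right)\right)^{2} = \left(27 \cdot 5\right)^{2} = 135^{2} = 18225$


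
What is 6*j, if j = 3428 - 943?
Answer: 14910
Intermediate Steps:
j = 2485
6*j = 6*2485 = 14910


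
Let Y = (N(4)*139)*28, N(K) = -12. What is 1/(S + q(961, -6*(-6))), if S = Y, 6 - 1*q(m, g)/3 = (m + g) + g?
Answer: -1/49785 ≈ -2.0086e-5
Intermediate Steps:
Y = -46704 (Y = -12*139*28 = -1668*28 = -46704)
q(m, g) = 18 - 6*g - 3*m (q(m, g) = 18 - 3*((m + g) + g) = 18 - 3*((g + m) + g) = 18 - 3*(m + 2*g) = 18 + (-6*g - 3*m) = 18 - 6*g - 3*m)
S = -46704
1/(S + q(961, -6*(-6))) = 1/(-46704 + (18 - (-36)*(-6) - 3*961)) = 1/(-46704 + (18 - 6*36 - 2883)) = 1/(-46704 + (18 - 216 - 2883)) = 1/(-46704 - 3081) = 1/(-49785) = -1/49785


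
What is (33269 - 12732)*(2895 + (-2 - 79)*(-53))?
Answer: 147619956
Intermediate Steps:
(33269 - 12732)*(2895 + (-2 - 79)*(-53)) = 20537*(2895 - 81*(-53)) = 20537*(2895 + 4293) = 20537*7188 = 147619956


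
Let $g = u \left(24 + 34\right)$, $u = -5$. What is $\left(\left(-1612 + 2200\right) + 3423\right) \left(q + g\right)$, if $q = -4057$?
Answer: $-17435817$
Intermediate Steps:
$g = -290$ ($g = - 5 \left(24 + 34\right) = \left(-5\right) 58 = -290$)
$\left(\left(-1612 + 2200\right) + 3423\right) \left(q + g\right) = \left(\left(-1612 + 2200\right) + 3423\right) \left(-4057 - 290\right) = \left(588 + 3423\right) \left(-4347\right) = 4011 \left(-4347\right) = -17435817$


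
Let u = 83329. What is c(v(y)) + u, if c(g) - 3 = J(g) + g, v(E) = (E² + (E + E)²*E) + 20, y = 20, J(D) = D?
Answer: 148172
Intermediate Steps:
v(E) = 20 + E² + 4*E³ (v(E) = (E² + (2*E)²*E) + 20 = (E² + (4*E²)*E) + 20 = (E² + 4*E³) + 20 = 20 + E² + 4*E³)
c(g) = 3 + 2*g (c(g) = 3 + (g + g) = 3 + 2*g)
c(v(y)) + u = (3 + 2*(20 + 20² + 4*20³)) + 83329 = (3 + 2*(20 + 400 + 4*8000)) + 83329 = (3 + 2*(20 + 400 + 32000)) + 83329 = (3 + 2*32420) + 83329 = (3 + 64840) + 83329 = 64843 + 83329 = 148172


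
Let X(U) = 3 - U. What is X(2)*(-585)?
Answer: -585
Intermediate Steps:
X(2)*(-585) = (3 - 1*2)*(-585) = (3 - 2)*(-585) = 1*(-585) = -585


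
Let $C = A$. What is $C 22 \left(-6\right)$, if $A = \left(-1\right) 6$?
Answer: $792$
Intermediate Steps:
$A = -6$
$C = -6$
$C 22 \left(-6\right) = \left(-6\right) 22 \left(-6\right) = \left(-132\right) \left(-6\right) = 792$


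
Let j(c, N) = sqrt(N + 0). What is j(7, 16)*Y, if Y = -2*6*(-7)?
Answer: 336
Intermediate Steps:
j(c, N) = sqrt(N)
Y = 84 (Y = -12*(-7) = 84)
j(7, 16)*Y = sqrt(16)*84 = 4*84 = 336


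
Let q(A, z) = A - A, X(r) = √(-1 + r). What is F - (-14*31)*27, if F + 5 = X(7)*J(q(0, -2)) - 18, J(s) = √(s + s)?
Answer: 11695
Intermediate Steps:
q(A, z) = 0
J(s) = √2*√s (J(s) = √(2*s) = √2*√s)
F = -23 (F = -5 + (√(-1 + 7)*(√2*√0) - 18) = -5 + (√6*(√2*0) - 18) = -5 + (√6*0 - 18) = -5 + (0 - 18) = -5 - 18 = -23)
F - (-14*31)*27 = -23 - (-14*31)*27 = -23 - (-434)*27 = -23 - 1*(-11718) = -23 + 11718 = 11695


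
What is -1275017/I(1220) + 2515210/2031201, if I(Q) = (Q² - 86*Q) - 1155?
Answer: 295673952611/935926640775 ≈ 0.31592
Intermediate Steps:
I(Q) = -1155 + Q² - 86*Q
-1275017/I(1220) + 2515210/2031201 = -1275017/(-1155 + 1220² - 86*1220) + 2515210/2031201 = -1275017/(-1155 + 1488400 - 104920) + 2515210*(1/2031201) = -1275017/1382325 + 2515210/2031201 = 295673952611/935926640775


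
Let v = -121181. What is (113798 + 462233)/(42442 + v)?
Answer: -576031/78739 ≈ -7.3157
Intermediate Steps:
(113798 + 462233)/(42442 + v) = (113798 + 462233)/(42442 - 121181) = 576031/(-78739) = 576031*(-1/78739) = -576031/78739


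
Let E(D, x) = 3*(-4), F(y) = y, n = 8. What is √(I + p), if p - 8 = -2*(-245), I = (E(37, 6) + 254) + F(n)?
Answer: 2*√187 ≈ 27.350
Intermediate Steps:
E(D, x) = -12
I = 250 (I = (-12 + 254) + 8 = 242 + 8 = 250)
p = 498 (p = 8 - 2*(-245) = 8 + 490 = 498)
√(I + p) = √(250 + 498) = √748 = 2*√187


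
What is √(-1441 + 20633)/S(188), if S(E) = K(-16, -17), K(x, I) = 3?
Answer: 2*√4798/3 ≈ 46.178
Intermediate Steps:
S(E) = 3
√(-1441 + 20633)/S(188) = √(-1441 + 20633)/3 = √19192*(⅓) = (2*√4798)*(⅓) = 2*√4798/3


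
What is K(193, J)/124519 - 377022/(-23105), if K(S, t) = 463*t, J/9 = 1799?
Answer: 220151486883/2877011495 ≈ 76.521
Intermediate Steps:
J = 16191 (J = 9*1799 = 16191)
K(193, J)/124519 - 377022/(-23105) = (463*16191)/124519 - 377022/(-23105) = 7496433*(1/124519) - 377022*(-1/23105) = 7496433/124519 + 377022/23105 = 220151486883/2877011495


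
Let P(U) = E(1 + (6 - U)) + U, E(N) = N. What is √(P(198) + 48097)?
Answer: 2*√12026 ≈ 219.33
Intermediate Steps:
P(U) = 7 (P(U) = (1 + (6 - U)) + U = (7 - U) + U = 7)
√(P(198) + 48097) = √(7 + 48097) = √48104 = 2*√12026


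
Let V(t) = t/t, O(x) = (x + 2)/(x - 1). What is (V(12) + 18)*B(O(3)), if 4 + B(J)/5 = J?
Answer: -285/2 ≈ -142.50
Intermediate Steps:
O(x) = (2 + x)/(-1 + x)
B(J) = -20 + 5*J
V(t) = 1
(V(12) + 18)*B(O(3)) = (1 + 18)*(-20 + 5*((2 + 3)/(-1 + 3))) = 19*(-20 + 5*(5/2)) = 19*(-20 + 25/2) = 19*(-15/2) = -285/2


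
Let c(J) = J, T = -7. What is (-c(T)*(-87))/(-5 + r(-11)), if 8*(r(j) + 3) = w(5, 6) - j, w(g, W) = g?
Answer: 203/2 ≈ 101.50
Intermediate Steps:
r(j) = -19/8 - j/8 (r(j) = -3 + (5 - j)/8 = -3 + (5/8 - j/8) = -19/8 - j/8)
(-c(T)*(-87))/(-5 + r(-11)) = (-1*(-7)*(-87))/(-5 + (-19/8 - 1/8*(-11))) = (7*(-87))/(-5 + (-19/8 + 11/8)) = -609/(-5 - 1) = -609/(-6) = -609*(-1/6) = 203/2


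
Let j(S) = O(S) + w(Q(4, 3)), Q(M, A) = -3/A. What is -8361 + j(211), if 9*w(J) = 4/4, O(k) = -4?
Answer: -75284/9 ≈ -8364.9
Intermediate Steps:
w(J) = 1/9 (w(J) = (4/4)/9 = (4*(1/4))/9 = (1/9)*1 = 1/9)
j(S) = -35/9 (j(S) = -4 + 1/9 = -35/9)
-8361 + j(211) = -8361 - 35/9 = -75284/9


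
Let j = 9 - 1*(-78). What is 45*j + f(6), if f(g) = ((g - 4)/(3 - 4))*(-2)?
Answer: 3919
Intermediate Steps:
f(g) = -8 + 2*g (f(g) = ((-4 + g)/(-1))*(-2) = ((-4 + g)*(-1))*(-2) = (4 - g)*(-2) = -8 + 2*g)
j = 87 (j = 9 + 78 = 87)
45*j + f(6) = 45*87 + (-8 + 2*6) = 3915 + (-8 + 12) = 3915 + 4 = 3919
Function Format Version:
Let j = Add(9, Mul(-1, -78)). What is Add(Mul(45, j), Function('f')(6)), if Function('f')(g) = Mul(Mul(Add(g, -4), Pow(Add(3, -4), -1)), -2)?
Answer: 3919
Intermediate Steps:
Function('f')(g) = Add(-8, Mul(2, g)) (Function('f')(g) = Mul(Mul(Add(-4, g), Pow(-1, -1)), -2) = Mul(Mul(Add(-4, g), -1), -2) = Mul(Add(4, Mul(-1, g)), -2) = Add(-8, Mul(2, g)))
j = 87 (j = Add(9, 78) = 87)
Add(Mul(45, j), Function('f')(6)) = Add(Mul(45, 87), Add(-8, Mul(2, 6))) = Add(3915, Add(-8, 12)) = Add(3915, 4) = 3919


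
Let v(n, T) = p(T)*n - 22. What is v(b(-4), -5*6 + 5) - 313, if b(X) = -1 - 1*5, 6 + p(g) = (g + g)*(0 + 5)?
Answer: 1201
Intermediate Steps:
p(g) = -6 + 10*g (p(g) = -6 + (g + g)*(0 + 5) = -6 + (2*g)*5 = -6 + 10*g)
b(X) = -6 (b(X) = -1 - 5 = -6)
v(n, T) = -22 + n*(-6 + 10*T) (v(n, T) = (-6 + 10*T)*n - 22 = n*(-6 + 10*T) - 22 = -22 + n*(-6 + 10*T))
v(b(-4), -5*6 + 5) - 313 = (-22 + 2*(-6)*(-3 + 5*(-5*6 + 5))) - 313 = (-22 + 2*(-6)*(-3 + 5*(-30 + 5))) - 313 = (-22 + 2*(-6)*(-3 + 5*(-25))) - 313 = (-22 + 2*(-6)*(-3 - 125)) - 313 = (-22 + 2*(-6)*(-128)) - 313 = (-22 + 1536) - 313 = 1514 - 313 = 1201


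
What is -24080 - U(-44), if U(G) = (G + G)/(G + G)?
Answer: -24081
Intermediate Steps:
U(G) = 1 (U(G) = (2*G)/((2*G)) = (2*G)*(1/(2*G)) = 1)
-24080 - U(-44) = -24080 - 1*1 = -24080 - 1 = -24081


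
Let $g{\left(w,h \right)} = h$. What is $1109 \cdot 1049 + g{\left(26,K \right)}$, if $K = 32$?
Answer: $1163373$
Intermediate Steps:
$1109 \cdot 1049 + g{\left(26,K \right)} = 1109 \cdot 1049 + 32 = 1163341 + 32 = 1163373$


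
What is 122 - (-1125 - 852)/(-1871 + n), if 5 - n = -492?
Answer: 55217/458 ≈ 120.56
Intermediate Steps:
n = 497 (n = 5 - 1*(-492) = 5 + 492 = 497)
122 - (-1125 - 852)/(-1871 + n) = 122 - (-1125 - 852)/(-1871 + 497) = 122 - (-1977)/(-1374) = 122 - (-1977)*(-1)/1374 = 122 - 1*659/458 = 122 - 659/458 = 55217/458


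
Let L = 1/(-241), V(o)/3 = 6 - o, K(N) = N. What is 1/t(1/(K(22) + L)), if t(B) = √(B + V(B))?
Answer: 3*√13979326/47468 ≈ 0.23630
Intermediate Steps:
V(o) = 18 - 3*o (V(o) = 3*(6 - o) = 18 - 3*o)
L = -1/241 ≈ -0.0041494
t(B) = √(18 - 2*B) (t(B) = √(B + (18 - 3*B)) = √(18 - 2*B))
1/t(1/(K(22) + L)) = 1/(√(18 - 2/(22 - 1/241))) = 1/(√(18 - 2/5301/241)) = 1/(√(18 - 2*241/5301)) = 1/(√(18 - 482/5301)) = 1/(√(94936/5301)) = 1/(2*√13979326/1767) = 3*√13979326/47468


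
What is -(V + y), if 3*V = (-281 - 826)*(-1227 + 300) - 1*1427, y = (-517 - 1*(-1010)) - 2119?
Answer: -1019884/3 ≈ -3.3996e+5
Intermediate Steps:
y = -1626 (y = (-517 + 1010) - 2119 = 493 - 2119 = -1626)
V = 1024762/3 (V = ((-281 - 826)*(-1227 + 300) - 1*1427)/3 = (-1107*(-927) - 1427)/3 = (1026189 - 1427)/3 = (⅓)*1024762 = 1024762/3 ≈ 3.4159e+5)
-(V + y) = -(1024762/3 - 1626) = -1*1019884/3 = -1019884/3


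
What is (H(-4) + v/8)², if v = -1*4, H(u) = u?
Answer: 81/4 ≈ 20.250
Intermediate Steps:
v = -4
(H(-4) + v/8)² = (-4 - 4/8)² = (-4 - 4*⅛)² = (-4 - ½)² = (-9/2)² = 81/4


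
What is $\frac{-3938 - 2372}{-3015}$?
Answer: $\frac{1262}{603} \approx 2.0929$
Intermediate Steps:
$\frac{-3938 - 2372}{-3015} = \left(-6310\right) \left(- \frac{1}{3015}\right) = \frac{1262}{603}$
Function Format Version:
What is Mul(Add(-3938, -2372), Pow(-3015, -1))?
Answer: Rational(1262, 603) ≈ 2.0929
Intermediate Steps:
Mul(Add(-3938, -2372), Pow(-3015, -1)) = Mul(-6310, Rational(-1, 3015)) = Rational(1262, 603)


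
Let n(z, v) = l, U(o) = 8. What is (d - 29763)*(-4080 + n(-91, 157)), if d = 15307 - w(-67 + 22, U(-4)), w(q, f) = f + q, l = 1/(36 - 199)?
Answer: 9589226179/163 ≈ 5.8830e+7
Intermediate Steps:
l = -1/163 (l = 1/(-163) = -1/163 ≈ -0.0061350)
n(z, v) = -1/163
d = 15344 (d = 15307 - (8 + (-67 + 22)) = 15307 - (8 - 45) = 15307 - 1*(-37) = 15307 + 37 = 15344)
(d - 29763)*(-4080 + n(-91, 157)) = (15344 - 29763)*(-4080 - 1/163) = -14419*(-665041/163) = 9589226179/163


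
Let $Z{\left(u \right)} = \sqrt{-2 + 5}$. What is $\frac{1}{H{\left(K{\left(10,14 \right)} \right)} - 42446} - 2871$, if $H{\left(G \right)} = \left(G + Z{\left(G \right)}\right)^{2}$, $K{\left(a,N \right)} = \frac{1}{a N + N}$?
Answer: $- \frac{2908896209099609427259}{1013199646543922377} - \frac{7304528 \sqrt{3}}{1013199646543922377} \approx -2871.0$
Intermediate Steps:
$K{\left(a,N \right)} = \frac{1}{N + N a}$ ($K{\left(a,N \right)} = \frac{1}{N a + N} = \frac{1}{N + N a}$)
$Z{\left(u \right)} = \sqrt{3}$
$H{\left(G \right)} = \left(G + \sqrt{3}\right)^{2}$
$\frac{1}{H{\left(K{\left(10,14 \right)} \right)} - 42446} - 2871 = \frac{1}{\left(\frac{1}{14 \left(1 + 10\right)} + \sqrt{3}\right)^{2} - 42446} - 2871 = \frac{1}{\left(\frac{1}{14 \cdot 11} + \sqrt{3}\right)^{2} - 42446} - 2871 = \frac{1}{\left(\frac{1}{14} \cdot \frac{1}{11} + \sqrt{3}\right)^{2} - 42446} - 2871 = \frac{1}{\left(\frac{1}{154} + \sqrt{3}\right)^{2} - 42446} - 2871 = \frac{1}{-42446 + \left(\frac{1}{154} + \sqrt{3}\right)^{2}} - 2871 = -2871 + \frac{1}{-42446 + \left(\frac{1}{154} + \sqrt{3}\right)^{2}}$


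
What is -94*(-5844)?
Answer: 549336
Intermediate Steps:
-94*(-5844) = -1*(-549336) = 549336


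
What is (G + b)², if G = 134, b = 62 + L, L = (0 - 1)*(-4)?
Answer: 40000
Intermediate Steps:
L = 4 (L = -1*(-4) = 4)
b = 66 (b = 62 + 4 = 66)
(G + b)² = (134 + 66)² = 200² = 40000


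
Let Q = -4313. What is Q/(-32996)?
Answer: 4313/32996 ≈ 0.13071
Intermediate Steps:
Q/(-32996) = -4313/(-32996) = -4313*(-1/32996) = 4313/32996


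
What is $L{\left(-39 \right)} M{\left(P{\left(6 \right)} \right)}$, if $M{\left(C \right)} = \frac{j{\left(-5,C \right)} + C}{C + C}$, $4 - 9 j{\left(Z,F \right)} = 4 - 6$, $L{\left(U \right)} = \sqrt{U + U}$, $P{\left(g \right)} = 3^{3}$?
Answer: $\frac{83 i \sqrt{78}}{162} \approx 4.5249 i$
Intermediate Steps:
$P{\left(g \right)} = 27$
$L{\left(U \right)} = \sqrt{2} \sqrt{U}$ ($L{\left(U \right)} = \sqrt{2 U} = \sqrt{2} \sqrt{U}$)
$j{\left(Z,F \right)} = \frac{2}{3}$ ($j{\left(Z,F \right)} = \frac{4}{9} - \frac{4 - 6}{9} = \frac{4}{9} - - \frac{2}{9} = \frac{4}{9} + \frac{2}{9} = \frac{2}{3}$)
$M{\left(C \right)} = \frac{\frac{2}{3} + C}{2 C}$ ($M{\left(C \right)} = \frac{\frac{2}{3} + C}{C + C} = \frac{\frac{2}{3} + C}{2 C}$)
$L{\left(-39 \right)} M{\left(P{\left(6 \right)} \right)} = \sqrt{2} \sqrt{-39} \frac{2 + 3 \cdot 27}{6 \cdot 27} = \sqrt{2} i \sqrt{39} \cdot \frac{1}{6} \cdot \frac{1}{27} \left(2 + 81\right) = i \sqrt{78} \cdot \frac{1}{6} \cdot \frac{1}{27} \cdot 83 = i \sqrt{78} \cdot \frac{83}{162} = \frac{83 i \sqrt{78}}{162}$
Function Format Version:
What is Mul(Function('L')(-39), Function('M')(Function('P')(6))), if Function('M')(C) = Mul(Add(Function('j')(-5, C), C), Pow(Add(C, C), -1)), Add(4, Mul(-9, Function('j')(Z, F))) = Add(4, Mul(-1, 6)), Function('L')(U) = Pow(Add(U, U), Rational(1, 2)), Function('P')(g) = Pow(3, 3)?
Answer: Mul(Rational(83, 162), I, Pow(78, Rational(1, 2))) ≈ Mul(4.5249, I)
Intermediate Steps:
Function('P')(g) = 27
Function('L')(U) = Mul(Pow(2, Rational(1, 2)), Pow(U, Rational(1, 2))) (Function('L')(U) = Pow(Mul(2, U), Rational(1, 2)) = Mul(Pow(2, Rational(1, 2)), Pow(U, Rational(1, 2))))
Function('j')(Z, F) = Rational(2, 3) (Function('j')(Z, F) = Add(Rational(4, 9), Mul(Rational(-1, 9), Add(4, Mul(-1, 6)))) = Add(Rational(4, 9), Mul(Rational(-1, 9), Add(4, -6))) = Add(Rational(4, 9), Mul(Rational(-1, 9), -2)) = Add(Rational(4, 9), Rational(2, 9)) = Rational(2, 3))
Function('M')(C) = Mul(Rational(1, 2), Pow(C, -1), Add(Rational(2, 3), C)) (Function('M')(C) = Mul(Add(Rational(2, 3), C), Pow(Add(C, C), -1)) = Mul(Add(Rational(2, 3), C), Pow(Mul(2, C), -1)) = Mul(Add(Rational(2, 3), C), Mul(Rational(1, 2), Pow(C, -1))) = Mul(Rational(1, 2), Pow(C, -1), Add(Rational(2, 3), C)))
Mul(Function('L')(-39), Function('M')(Function('P')(6))) = Mul(Mul(Pow(2, Rational(1, 2)), Pow(-39, Rational(1, 2))), Mul(Rational(1, 6), Pow(27, -1), Add(2, Mul(3, 27)))) = Mul(Mul(Pow(2, Rational(1, 2)), Mul(I, Pow(39, Rational(1, 2)))), Mul(Rational(1, 6), Rational(1, 27), Add(2, 81))) = Mul(Mul(I, Pow(78, Rational(1, 2))), Mul(Rational(1, 6), Rational(1, 27), 83)) = Mul(Mul(I, Pow(78, Rational(1, 2))), Rational(83, 162)) = Mul(Rational(83, 162), I, Pow(78, Rational(1, 2)))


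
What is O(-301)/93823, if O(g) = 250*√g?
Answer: 250*I*√301/93823 ≈ 0.046229*I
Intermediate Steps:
O(-301)/93823 = (250*√(-301))/93823 = (250*(I*√301))*(1/93823) = (250*I*√301)*(1/93823) = 250*I*√301/93823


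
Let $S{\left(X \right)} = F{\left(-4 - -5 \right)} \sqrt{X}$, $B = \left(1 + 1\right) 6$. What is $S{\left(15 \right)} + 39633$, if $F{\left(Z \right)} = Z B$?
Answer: $39633 + 12 \sqrt{15} \approx 39680.0$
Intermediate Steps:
$B = 12$ ($B = 2 \cdot 6 = 12$)
$F{\left(Z \right)} = 12 Z$ ($F{\left(Z \right)} = Z 12 = 12 Z$)
$S{\left(X \right)} = 12 \sqrt{X}$ ($S{\left(X \right)} = 12 \left(-4 - -5\right) \sqrt{X} = 12 \left(-4 + 5\right) \sqrt{X} = 12 \cdot 1 \sqrt{X} = 12 \sqrt{X}$)
$S{\left(15 \right)} + 39633 = 12 \sqrt{15} + 39633 = 39633 + 12 \sqrt{15}$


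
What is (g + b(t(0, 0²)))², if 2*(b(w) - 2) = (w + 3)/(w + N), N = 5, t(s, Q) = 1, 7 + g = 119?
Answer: 117649/9 ≈ 13072.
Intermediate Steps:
g = 112 (g = -7 + 119 = 112)
b(w) = 2 + (3 + w)/(2*(5 + w)) (b(w) = 2 + ((w + 3)/(w + 5))/2 = 2 + ((3 + w)/(5 + w))/2 = 2 + (3 + w)/(2*(5 + w)))
(g + b(t(0, 0²)))² = (112 + (23 + 5*1)/(2*(5 + 1)))² = (112 + (½)*(23 + 5)/6)² = (112 + (½)*(⅙)*28)² = (112 + 7/3)² = (343/3)² = 117649/9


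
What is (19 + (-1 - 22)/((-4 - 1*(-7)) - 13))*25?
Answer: 1065/2 ≈ 532.50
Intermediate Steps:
(19 + (-1 - 22)/((-4 - 1*(-7)) - 13))*25 = (19 - 23/((-4 + 7) - 13))*25 = (19 - 23/(3 - 13))*25 = (19 - 23/(-10))*25 = (19 - 23*(-⅒))*25 = (19 + 23/10)*25 = (213/10)*25 = 1065/2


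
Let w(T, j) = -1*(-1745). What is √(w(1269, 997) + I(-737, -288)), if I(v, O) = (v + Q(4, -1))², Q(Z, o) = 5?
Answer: √537569 ≈ 733.19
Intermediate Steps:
w(T, j) = 1745
I(v, O) = (5 + v)² (I(v, O) = (v + 5)² = (5 + v)²)
√(w(1269, 997) + I(-737, -288)) = √(1745 + (5 - 737)²) = √(1745 + (-732)²) = √(1745 + 535824) = √537569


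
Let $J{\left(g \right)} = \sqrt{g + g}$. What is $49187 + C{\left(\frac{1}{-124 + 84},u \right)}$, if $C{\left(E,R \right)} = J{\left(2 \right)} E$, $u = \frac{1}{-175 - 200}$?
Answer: $\frac{983739}{20} \approx 49187.0$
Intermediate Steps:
$J{\left(g \right)} = \sqrt{2} \sqrt{g}$ ($J{\left(g \right)} = \sqrt{2 g} = \sqrt{2} \sqrt{g}$)
$u = - \frac{1}{375}$ ($u = \frac{1}{-375} = - \frac{1}{375} \approx -0.0026667$)
$C{\left(E,R \right)} = 2 E$ ($C{\left(E,R \right)} = \sqrt{2} \sqrt{2} E = 2 E$)
$49187 + C{\left(\frac{1}{-124 + 84},u \right)} = 49187 + \frac{2}{-124 + 84} = 49187 + \frac{2}{-40} = 49187 + 2 \left(- \frac{1}{40}\right) = 49187 - \frac{1}{20} = \frac{983739}{20}$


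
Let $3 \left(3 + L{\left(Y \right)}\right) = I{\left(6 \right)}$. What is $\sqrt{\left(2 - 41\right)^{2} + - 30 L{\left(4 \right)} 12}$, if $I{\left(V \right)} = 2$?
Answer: $\sqrt{2361} \approx 48.59$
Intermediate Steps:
$L{\left(Y \right)} = - \frac{7}{3}$ ($L{\left(Y \right)} = -3 + \frac{1}{3} \cdot 2 = -3 + \frac{2}{3} = - \frac{7}{3}$)
$\sqrt{\left(2 - 41\right)^{2} + - 30 L{\left(4 \right)} 12} = \sqrt{\left(2 - 41\right)^{2} + \left(-30\right) \left(- \frac{7}{3}\right) 12} = \sqrt{\left(-39\right)^{2} + 70 \cdot 12} = \sqrt{1521 + 840} = \sqrt{2361}$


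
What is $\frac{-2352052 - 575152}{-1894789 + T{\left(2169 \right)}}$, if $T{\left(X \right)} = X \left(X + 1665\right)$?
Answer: $- \frac{2927204}{6421157} \approx -0.45587$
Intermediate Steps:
$T{\left(X \right)} = X \left(1665 + X\right)$
$\frac{-2352052 - 575152}{-1894789 + T{\left(2169 \right)}} = \frac{-2352052 - 575152}{-1894789 + 2169 \left(1665 + 2169\right)} = - \frac{2927204}{-1894789 + 2169 \cdot 3834} = - \frac{2927204}{-1894789 + 8315946} = - \frac{2927204}{6421157}$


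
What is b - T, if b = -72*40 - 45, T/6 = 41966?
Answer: -254721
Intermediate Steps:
T = 251796 (T = 6*41966 = 251796)
b = -2925 (b = -2880 - 45 = -2925)
b - T = -2925 - 1*251796 = -2925 - 251796 = -254721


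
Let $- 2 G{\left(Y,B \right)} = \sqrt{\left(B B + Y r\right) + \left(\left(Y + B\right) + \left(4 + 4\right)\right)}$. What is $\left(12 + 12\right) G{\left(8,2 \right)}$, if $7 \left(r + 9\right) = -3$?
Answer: $- \frac{12 i \sqrt{2618}}{7} \approx - 87.714 i$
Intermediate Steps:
$r = - \frac{66}{7}$ ($r = -9 + \frac{1}{7} \left(-3\right) = -9 - \frac{3}{7} = - \frac{66}{7} \approx -9.4286$)
$G{\left(Y,B \right)} = - \frac{\sqrt{8 + B + B^{2} - \frac{59 Y}{7}}}{2}$ ($G{\left(Y,B \right)} = - \frac{\sqrt{\left(B B + Y \left(- \frac{66}{7}\right)\right) + \left(\left(Y + B\right) + \left(4 + 4\right)\right)}}{2} = - \frac{\sqrt{\left(B^{2} - \frac{66 Y}{7}\right) + \left(\left(B + Y\right) + 8\right)}}{2} = - \frac{\sqrt{\left(B^{2} - \frac{66 Y}{7}\right) + \left(8 + B + Y\right)}}{2} = - \frac{\sqrt{8 + B + B^{2} - \frac{59 Y}{7}}}{2}$)
$\left(12 + 12\right) G{\left(8,2 \right)} = \left(12 + 12\right) \left(- \frac{\sqrt{392 - 3304 + 49 \cdot 2 + 49 \cdot 2^{2}}}{14}\right) = 24 \left(- \frac{\sqrt{392 - 3304 + 98 + 49 \cdot 4}}{14}\right) = 24 \left(- \frac{\sqrt{392 - 3304 + 98 + 196}}{14}\right) = 24 \left(- \frac{\sqrt{-2618}}{14}\right) = 24 \left(- \frac{i \sqrt{2618}}{14}\right) = - \frac{12 i \sqrt{2618}}{7}$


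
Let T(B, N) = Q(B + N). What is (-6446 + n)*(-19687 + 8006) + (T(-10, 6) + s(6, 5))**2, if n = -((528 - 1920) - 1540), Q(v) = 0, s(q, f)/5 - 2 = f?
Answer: 41048259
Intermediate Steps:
s(q, f) = 10 + 5*f
T(B, N) = 0
n = 2932 (n = -(-1392 - 1540) = -1*(-2932) = 2932)
(-6446 + n)*(-19687 + 8006) + (T(-10, 6) + s(6, 5))**2 = (-6446 + 2932)*(-19687 + 8006) + (0 + (10 + 5*5))**2 = -3514*(-11681) + (0 + (10 + 25))**2 = 41047034 + (0 + 35)**2 = 41047034 + 35**2 = 41047034 + 1225 = 41048259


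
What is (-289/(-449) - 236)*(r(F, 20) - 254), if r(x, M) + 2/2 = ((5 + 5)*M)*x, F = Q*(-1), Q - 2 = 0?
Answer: 69217125/449 ≈ 1.5416e+5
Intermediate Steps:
Q = 2 (Q = 2 + 0 = 2)
F = -2 (F = 2*(-1) = -2)
r(x, M) = -1 + 10*M*x (r(x, M) = -1 + ((5 + 5)*M)*x = -1 + (10*M)*x = -1 + 10*M*x)
(-289/(-449) - 236)*(r(F, 20) - 254) = (-289/(-449) - 236)*((-1 + 10*20*(-2)) - 254) = (-289*(-1/449) - 236)*((-1 - 400) - 254) = (289/449 - 236)*(-401 - 254) = -105675/449*(-655) = 69217125/449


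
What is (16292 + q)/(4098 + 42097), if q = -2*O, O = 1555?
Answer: 13182/46195 ≈ 0.28536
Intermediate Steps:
q = -3110 (q = -2*1555 = -3110)
(16292 + q)/(4098 + 42097) = (16292 - 3110)/(4098 + 42097) = 13182/46195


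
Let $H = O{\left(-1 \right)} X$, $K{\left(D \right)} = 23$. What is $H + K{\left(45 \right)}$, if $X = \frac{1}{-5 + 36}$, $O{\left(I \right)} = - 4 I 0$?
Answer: $23$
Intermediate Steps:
$O{\left(I \right)} = 0$
$X = \frac{1}{31} \approx 0.032258$
$H = 0$ ($H = 0 \cdot \frac{1}{31} = 0$)
$H + K{\left(45 \right)} = 0 + 23 = 23$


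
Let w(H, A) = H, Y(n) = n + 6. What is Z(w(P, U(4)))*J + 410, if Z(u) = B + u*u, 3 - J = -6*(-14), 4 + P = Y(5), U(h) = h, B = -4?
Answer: -3235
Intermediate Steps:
Y(n) = 6 + n
P = 7 (P = -4 + (6 + 5) = -4 + 11 = 7)
J = -81 (J = 3 - (-6)*(-14) = 3 - 1*84 = 3 - 84 = -81)
Z(u) = -4 + u**2 (Z(u) = -4 + u*u = -4 + u**2)
Z(w(P, U(4)))*J + 410 = (-4 + 7**2)*(-81) + 410 = (-4 + 49)*(-81) + 410 = 45*(-81) + 410 = -3645 + 410 = -3235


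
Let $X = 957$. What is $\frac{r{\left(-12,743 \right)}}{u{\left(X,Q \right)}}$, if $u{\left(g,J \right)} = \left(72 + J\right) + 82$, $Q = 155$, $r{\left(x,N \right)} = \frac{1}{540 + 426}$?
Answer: $\frac{1}{298494} \approx 3.3501 \cdot 10^{-6}$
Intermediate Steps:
$r{\left(x,N \right)} = \frac{1}{966}$
$u{\left(g,J \right)} = 154 + J$
$\frac{r{\left(-12,743 \right)}}{u{\left(X,Q \right)}} = \frac{1}{966 \left(154 + 155\right)} = \frac{1}{966 \cdot 309} = \frac{1}{966} \cdot \frac{1}{309} = \frac{1}{298494}$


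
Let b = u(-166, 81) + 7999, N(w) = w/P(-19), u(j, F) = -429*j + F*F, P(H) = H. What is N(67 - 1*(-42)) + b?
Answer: 1629597/19 ≈ 85768.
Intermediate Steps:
u(j, F) = F**2 - 429*j (u(j, F) = -429*j + F**2 = F**2 - 429*j)
N(w) = -w/19 (N(w) = w/(-19) = w*(-1/19) = -w/19)
b = 85774 (b = (81**2 - 429*(-166)) + 7999 = (6561 + 71214) + 7999 = 77775 + 7999 = 85774)
N(67 - 1*(-42)) + b = -(67 - 1*(-42))/19 + 85774 = -(67 + 42)/19 + 85774 = -1/19*109 + 85774 = -109/19 + 85774 = 1629597/19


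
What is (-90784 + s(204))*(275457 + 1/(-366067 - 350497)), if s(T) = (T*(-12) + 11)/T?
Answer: -3655993580552449631/146179056 ≈ -2.5010e+10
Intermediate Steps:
s(T) = (11 - 12*T)/T (s(T) = (-12*T + 11)/T = (11 - 12*T)/T)
(-90784 + s(204))*(275457 + 1/(-366067 - 350497)) = (-90784 + (-12 + 11/204))*(275457 + 1/(-366067 - 350497)) = (-90784 + (-12 + 11*(1/204)))*(275457 + 1/(-716564)) = (-90784 + (-12 + 11/204))*(275457 - 1/716564) = (-90784 - 2437/204)*(197382569747/716564) = -18522373/204*197382569747/716564 = -3655993580552449631/146179056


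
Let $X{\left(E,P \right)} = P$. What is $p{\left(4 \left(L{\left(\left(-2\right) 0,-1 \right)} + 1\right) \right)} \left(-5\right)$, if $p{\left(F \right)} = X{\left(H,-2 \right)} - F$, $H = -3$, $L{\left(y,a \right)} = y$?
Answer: $30$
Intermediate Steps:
$p{\left(F \right)} = -2 - F$
$p{\left(4 \left(L{\left(\left(-2\right) 0,-1 \right)} + 1\right) \right)} \left(-5\right) = \left(-2 - 4 \left(\left(-2\right) 0 + 1\right)\right) \left(-5\right) = \left(-2 - 4 \left(0 + 1\right)\right) \left(-5\right) = \left(-2 - 4 \cdot 1\right) \left(-5\right) = \left(-2 - 4\right) \left(-5\right) = \left(-6\right) \left(-5\right) = 30$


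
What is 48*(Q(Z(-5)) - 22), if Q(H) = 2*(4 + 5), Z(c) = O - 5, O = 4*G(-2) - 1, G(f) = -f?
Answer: -192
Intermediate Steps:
O = 7 (O = 4*(-1*(-2)) - 1 = 4*2 - 1 = 8 - 1 = 7)
Z(c) = 2 (Z(c) = 7 - 5 = 2)
Q(H) = 18 (Q(H) = 2*9 = 18)
48*(Q(Z(-5)) - 22) = 48*(18 - 22) = 48*(-4) = -192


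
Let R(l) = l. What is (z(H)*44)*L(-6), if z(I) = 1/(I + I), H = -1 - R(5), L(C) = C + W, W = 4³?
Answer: -638/3 ≈ -212.67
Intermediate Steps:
W = 64
L(C) = 64 + C (L(C) = C + 64 = 64 + C)
H = -6 (H = -1 - 1*5 = -1 - 5 = -6)
z(I) = 1/(2*I)
(z(H)*44)*L(-6) = (((½)/(-6))*44)*(64 - 6) = (((½)*(-⅙))*44)*58 = -1/12*44*58 = -11/3*58 = -638/3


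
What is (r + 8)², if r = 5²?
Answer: 1089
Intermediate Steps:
r = 25
(r + 8)² = (25 + 8)² = 33² = 1089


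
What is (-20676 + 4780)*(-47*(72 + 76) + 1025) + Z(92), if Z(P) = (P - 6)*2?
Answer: 94279348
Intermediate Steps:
Z(P) = -12 + 2*P (Z(P) = (-6 + P)*2 = -12 + 2*P)
(-20676 + 4780)*(-47*(72 + 76) + 1025) + Z(92) = (-20676 + 4780)*(-47*(72 + 76) + 1025) + (-12 + 2*92) = -15896*(-47*148 + 1025) + (-12 + 184) = -15896*(-6956 + 1025) + 172 = -15896*(-5931) + 172 = 94279176 + 172 = 94279348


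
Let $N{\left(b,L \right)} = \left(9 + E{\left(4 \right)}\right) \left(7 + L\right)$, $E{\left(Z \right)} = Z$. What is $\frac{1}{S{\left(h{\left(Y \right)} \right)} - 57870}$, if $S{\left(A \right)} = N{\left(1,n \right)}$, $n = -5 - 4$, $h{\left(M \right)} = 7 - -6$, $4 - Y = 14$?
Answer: $- \frac{1}{57896} \approx -1.7272 \cdot 10^{-5}$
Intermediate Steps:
$Y = -10$ ($Y = 4 - 14 = -10$)
$h{\left(M \right)} = 13$ ($h{\left(M \right)} = 7 + 6 = 13$)
$n = -9$
$N{\left(b,L \right)} = 91 + 13 L$ ($N{\left(b,L \right)} = \left(9 + 4\right) \left(7 + L\right) = 13 \left(7 + L\right) = 91 + 13 L$)
$S{\left(A \right)} = -26$ ($S{\left(A \right)} = 91 + 13 \left(-9\right) = 91 - 117 = -26$)
$\frac{1}{S{\left(h{\left(Y \right)} \right)} - 57870} = \frac{1}{-26 - 57870} = \frac{1}{-57896} = - \frac{1}{57896}$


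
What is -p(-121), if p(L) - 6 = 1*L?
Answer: 115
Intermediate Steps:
p(L) = 6 + L (p(L) = 6 + 1*L = 6 + L)
-p(-121) = -(6 - 121) = -1*(-115) = 115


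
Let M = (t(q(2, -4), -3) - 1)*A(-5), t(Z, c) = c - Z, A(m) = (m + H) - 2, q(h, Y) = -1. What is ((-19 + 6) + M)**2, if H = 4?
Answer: 16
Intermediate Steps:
A(m) = 2 + m (A(m) = (m + 4) - 2 = (4 + m) - 2 = 2 + m)
M = 9 (M = ((-3 - 1*(-1)) - 1)*(2 - 5) = ((-3 + 1) - 1)*(-3) = (-2 - 1)*(-3) = -3*(-3) = 9)
((-19 + 6) + M)**2 = ((-19 + 6) + 9)**2 = (-13 + 9)**2 = (-4)**2 = 16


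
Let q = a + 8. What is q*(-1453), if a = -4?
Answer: -5812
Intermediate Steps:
q = 4 (q = -4 + 8 = 4)
q*(-1453) = 4*(-1453) = -5812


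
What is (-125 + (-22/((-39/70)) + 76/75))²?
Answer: 6787617769/950625 ≈ 7140.2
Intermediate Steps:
(-125 + (-22/((-39/70)) + 76/75))² = (-125 + (-22/((-39*1/70)) + 76*(1/75)))² = (-125 + (-22/(-39/70) + 76/75))² = (-125 + (-22*(-70/39) + 76/75))² = (-125 + (1540/39 + 76/75))² = (-125 + 39488/975)² = (-82387/975)² = 6787617769/950625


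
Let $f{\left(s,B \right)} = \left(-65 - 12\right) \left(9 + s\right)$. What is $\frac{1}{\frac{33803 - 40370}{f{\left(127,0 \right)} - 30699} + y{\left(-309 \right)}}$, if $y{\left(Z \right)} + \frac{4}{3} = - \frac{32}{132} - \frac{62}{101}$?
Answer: $- \frac{137222943}{278578147} \approx -0.49258$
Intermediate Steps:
$f{\left(s,B \right)} = -693 - 77 s$ ($f{\left(s,B \right)} = - 77 \left(9 + s\right) = -693 - 77 s$)
$y{\left(Z \right)} = - \frac{7298}{3333}$ ($y{\left(Z \right)} = - \frac{4}{3} - \left(\frac{8}{33} + \frac{62}{101}\right) = - \frac{4}{3} - \frac{2854}{3333} = - \frac{7298}{3333}$)
$\frac{1}{\frac{33803 - 40370}{f{\left(127,0 \right)} - 30699} + y{\left(-309 \right)}} = \frac{1}{\frac{33803 - 40370}{\left(-693 - 9779\right) - 30699} - \frac{7298}{3333}} = \frac{1}{- \frac{6567}{\left(-693 - 9779\right) - 30699} - \frac{7298}{3333}} = \frac{1}{- \frac{6567}{-10472 - 30699} - \frac{7298}{3333}} = \frac{1}{- \frac{6567}{-41171} - \frac{7298}{3333}} = \frac{1}{\left(-6567\right) \left(- \frac{1}{41171}\right) - \frac{7298}{3333}} = \frac{1}{\frac{6567}{41171} - \frac{7298}{3333}} = \frac{1}{- \frac{278578147}{137222943}} = - \frac{137222943}{278578147}$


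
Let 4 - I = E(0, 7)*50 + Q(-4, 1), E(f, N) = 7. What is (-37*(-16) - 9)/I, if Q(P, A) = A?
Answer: -583/347 ≈ -1.6801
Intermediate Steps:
I = -347 (I = 4 - (7*50 + 1) = 4 - (350 + 1) = 4 - 1*351 = 4 - 351 = -347)
(-37*(-16) - 9)/I = (-37*(-16) - 9)/(-347) = (592 - 9)*(-1/347) = 583*(-1/347) = -583/347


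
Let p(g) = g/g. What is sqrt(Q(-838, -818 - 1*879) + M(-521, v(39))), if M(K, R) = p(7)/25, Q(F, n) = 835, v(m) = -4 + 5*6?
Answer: 2*sqrt(5219)/5 ≈ 28.897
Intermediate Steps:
v(m) = 26 (v(m) = -4 + 30 = 26)
p(g) = 1
M(K, R) = 1/25
sqrt(Q(-838, -818 - 1*879) + M(-521, v(39))) = sqrt(835 + 1/25) = sqrt(20876/25) = 2*sqrt(5219)/5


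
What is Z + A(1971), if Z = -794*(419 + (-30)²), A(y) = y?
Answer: -1045315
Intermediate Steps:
Z = -1047286 (Z = -794*(419 + 900) = -794*1319 = -1047286)
Z + A(1971) = -1047286 + 1971 = -1045315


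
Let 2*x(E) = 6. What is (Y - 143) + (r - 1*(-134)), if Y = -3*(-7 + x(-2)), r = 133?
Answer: 136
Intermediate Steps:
x(E) = 3 (x(E) = (½)*6 = 3)
Y = 12 (Y = -3*(-7 + 3) = -3*(-4) = 12)
(Y - 143) + (r - 1*(-134)) = (12 - 143) + (133 - 1*(-134)) = -131 + (133 + 134) = -131 + 267 = 136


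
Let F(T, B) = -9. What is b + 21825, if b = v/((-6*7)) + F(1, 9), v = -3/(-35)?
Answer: 10689839/490 ≈ 21816.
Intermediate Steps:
v = 3/35 (v = -3*(-1/35) = 3/35 ≈ 0.085714)
b = -4411/490 (b = 3/(35*((-6*7))) - 9 = (3/35)/(-42) - 9 = (3/35)*(-1/42) - 9 = -1/490 - 9 = -4411/490 ≈ -9.0020)
b + 21825 = -4411/490 + 21825 = 10689839/490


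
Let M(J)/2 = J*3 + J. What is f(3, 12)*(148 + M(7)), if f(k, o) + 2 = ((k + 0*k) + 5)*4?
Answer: 6120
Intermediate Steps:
M(J) = 8*J (M(J) = 2*(J*3 + J) = 2*(3*J + J) = 2*(4*J) = 8*J)
f(k, o) = 18 + 4*k (f(k, o) = -2 + ((k + 0*k) + 5)*4 = -2 + ((k + 0) + 5)*4 = -2 + (k + 5)*4 = -2 + (5 + k)*4 = -2 + (20 + 4*k) = 18 + 4*k)
f(3, 12)*(148 + M(7)) = (18 + 4*3)*(148 + 8*7) = (18 + 12)*(148 + 56) = 30*204 = 6120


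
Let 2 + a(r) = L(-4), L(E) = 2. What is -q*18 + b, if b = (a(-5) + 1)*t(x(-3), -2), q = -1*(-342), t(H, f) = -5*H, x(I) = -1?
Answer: -6151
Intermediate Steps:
a(r) = 0 (a(r) = -2 + 2 = 0)
q = 342
b = 5 (b = (0 + 1)*(-5*(-1)) = 1*5 = 5)
-q*18 + b = -1*342*18 + 5 = -342*18 + 5 = -6156 + 5 = -6151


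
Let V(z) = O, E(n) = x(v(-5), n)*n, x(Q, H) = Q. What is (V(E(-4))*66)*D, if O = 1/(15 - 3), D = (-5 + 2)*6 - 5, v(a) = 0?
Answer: -253/2 ≈ -126.50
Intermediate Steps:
D = -23 (D = -3*6 - 5 = -18 - 5 = -23)
O = 1/12 ≈ 0.083333
E(n) = 0 (E(n) = 0*n = 0)
V(z) = 1/12
(V(E(-4))*66)*D = ((1/12)*66)*(-23) = (11/2)*(-23) = -253/2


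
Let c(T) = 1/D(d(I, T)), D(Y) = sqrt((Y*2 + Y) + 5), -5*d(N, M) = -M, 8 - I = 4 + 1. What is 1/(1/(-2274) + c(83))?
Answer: 311538/12927553 + 2585538*sqrt(1370)/12927553 ≈ 7.4269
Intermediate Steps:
I = 3 (I = 8 - (4 + 1) = 8 - 1*5 = 8 - 5 = 3)
d(N, M) = M/5 (d(N, M) = -(-1)*M/5 = M/5)
D(Y) = sqrt(5 + 3*Y) (D(Y) = sqrt((2*Y + Y) + 5) = sqrt(3*Y + 5) = sqrt(5 + 3*Y))
c(T) = 1/sqrt(5 + 3*T/5) (c(T) = 1/(sqrt(5 + 3*(T/5))) = 1/(sqrt(5 + 3*T/5)) = 1/sqrt(5 + 3*T/5))
1/(1/(-2274) + c(83)) = 1/(1/(-2274) + sqrt(5)/sqrt(25 + 3*83)) = 1/(-1/2274 + sqrt(5)/sqrt(25 + 249)) = 1/(-1/2274 + sqrt(5)/sqrt(274)) = 1/(-1/2274 + sqrt(5)*(sqrt(274)/274)) = 1/(-1/2274 + sqrt(1370)/274)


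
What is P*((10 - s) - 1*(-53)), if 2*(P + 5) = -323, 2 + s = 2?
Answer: -20979/2 ≈ -10490.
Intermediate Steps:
s = 0 (s = -2 + 2 = 0)
P = -333/2 (P = -5 + (1/2)*(-323) = -5 - 323/2 = -333/2 ≈ -166.50)
P*((10 - s) - 1*(-53)) = -333*((10 - 1*0) - 1*(-53))/2 = -333*((10 + 0) + 53)/2 = -333*(10 + 53)/2 = -333/2*63 = -20979/2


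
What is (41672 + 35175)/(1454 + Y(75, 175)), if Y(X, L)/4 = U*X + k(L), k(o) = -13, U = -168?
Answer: -76847/48998 ≈ -1.5684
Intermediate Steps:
Y(X, L) = -52 - 672*X (Y(X, L) = 4*(-168*X - 13) = 4*(-13 - 168*X) = -52 - 672*X)
(41672 + 35175)/(1454 + Y(75, 175)) = (41672 + 35175)/(1454 + (-52 - 672*75)) = 76847/(1454 + (-52 - 50400)) = 76847/(1454 - 50452) = 76847/(-48998) = 76847*(-1/48998) = -76847/48998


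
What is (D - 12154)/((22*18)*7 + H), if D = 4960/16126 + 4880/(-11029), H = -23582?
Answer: 540414325439/925283634935 ≈ 0.58405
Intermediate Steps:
D = -11995520/88926827 (D = 4960*(1/16126) + 4880*(-1/11029) = 2480/8063 - 4880/11029 = -11995520/88926827 ≈ -0.13489)
(D - 12154)/((22*18)*7 + H) = (-11995520/88926827 - 12154)/((22*18)*7 - 23582) = -1080828650878/(88926827*(396*7 - 23582)) = -1080828650878/(88926827*(2772 - 23582)) = -1080828650878/88926827/(-20810) = -1080828650878/88926827*(-1/20810) = 540414325439/925283634935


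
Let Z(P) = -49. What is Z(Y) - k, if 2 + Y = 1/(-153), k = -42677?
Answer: 42628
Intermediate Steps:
Y = -307/153 (Y = -2 + 1/(-153) = -2 - 1/153 = -307/153 ≈ -2.0065)
Z(Y) - k = -49 - 1*(-42677) = -49 + 42677 = 42628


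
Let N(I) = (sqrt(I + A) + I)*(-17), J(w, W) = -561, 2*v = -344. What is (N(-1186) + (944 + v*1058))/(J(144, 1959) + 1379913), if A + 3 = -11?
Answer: -80435/689676 - 85*I*sqrt(3)/344838 ≈ -0.11663 - 0.00042694*I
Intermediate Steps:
v = -172 (v = (1/2)*(-344) = -172)
A = -14 (A = -3 - 11 = -14)
N(I) = -17*I - 17*sqrt(-14 + I) (N(I) = (sqrt(I - 14) + I)*(-17) = (sqrt(-14 + I) + I)*(-17) = (I + sqrt(-14 + I))*(-17) = -17*I - 17*sqrt(-14 + I))
(N(-1186) + (944 + v*1058))/(J(144, 1959) + 1379913) = ((-17*(-1186) - 17*sqrt(-14 - 1186)) + (944 - 172*1058))/(-561 + 1379913) = ((20162 - 340*I*sqrt(3)) + (944 - 181976))/1379352 = ((20162 - 340*I*sqrt(3)) - 181032)*(1/1379352) = (-160870 - 340*I*sqrt(3))*(1/1379352) = -80435/689676 - 85*I*sqrt(3)/344838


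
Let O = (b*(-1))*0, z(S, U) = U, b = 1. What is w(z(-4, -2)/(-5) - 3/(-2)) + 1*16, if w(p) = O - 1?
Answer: 15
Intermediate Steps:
O = 0 (O = (1*(-1))*0 = -1*0 = 0)
w(p) = -1 (w(p) = 0 - 1 = -1)
w(z(-4, -2)/(-5) - 3/(-2)) + 1*16 = -1 + 1*16 = -1 + 16 = 15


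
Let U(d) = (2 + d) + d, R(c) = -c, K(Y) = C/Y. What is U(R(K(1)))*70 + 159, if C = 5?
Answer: -401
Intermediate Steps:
K(Y) = 5/Y
U(d) = 2 + 2*d
U(R(K(1)))*70 + 159 = (2 + 2*(-5/1))*70 + 159 = (2 + 2*(-5))*70 + 159 = (2 - 10)*70 + 159 = -8*70 + 159 = -560 + 159 = -401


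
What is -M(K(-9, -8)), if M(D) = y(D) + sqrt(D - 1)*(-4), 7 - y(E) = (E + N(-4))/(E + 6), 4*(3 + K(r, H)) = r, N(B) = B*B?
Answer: 22/3 + 10*I ≈ 7.3333 + 10.0*I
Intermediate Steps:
N(B) = B**2
K(r, H) = -3 + r/4
y(E) = 7 - (16 + E)/(6 + E) (y(E) = 7 - (E + (-4)**2)/(E + 6) = 7 - (E + 16)/(6 + E) = 7 - (16 + E)/(6 + E))
M(D) = -4*sqrt(-1 + D) + 2*(13 + 3*D)/(6 + D) (M(D) = 2*(13 + 3*D)/(6 + D) + sqrt(D - 1)*(-4) = 2*(13 + 3*D)/(6 + D) + sqrt(-1 + D)*(-4) = 2*(13 + 3*D)/(6 + D) - 4*sqrt(-1 + D) = -4*sqrt(-1 + D) + 2*(13 + 3*D)/(6 + D))
-M(K(-9, -8)) = -2*(13 + 3*(-3 + (1/4)*(-9)) - 2*sqrt(-1 + (-3 + (1/4)*(-9)))*(6 + (-3 + (1/4)*(-9))))/(6 + (-3 + (1/4)*(-9))) = -2*(13 + 3*(-3 - 9/4) - 2*sqrt(-1 + (-3 - 9/4))*(6 + (-3 - 9/4)))/(6 + (-3 - 9/4)) = -2*(13 + 3*(-21/4) - 2*sqrt(-1 - 21/4)*(6 - 21/4))/(6 - 21/4) = -2*(13 - 63/4 - 2*sqrt(-25/4)*3/4)/3/4 = -2*4*(13 - 63/4 - 2*5*I/2*3/4)/3 = -2*4*(13 - 63/4 - 15*I/4)/3 = -2*4*(-11/4 - 15*I/4)/3 = -(-22/3 - 10*I) = 22/3 + 10*I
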